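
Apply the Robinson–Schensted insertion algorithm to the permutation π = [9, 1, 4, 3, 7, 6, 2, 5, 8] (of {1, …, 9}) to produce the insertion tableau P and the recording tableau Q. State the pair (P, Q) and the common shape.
P = [1, 2, 5, 8] / [3, 6] / [4, 7] / [9];  Q = [1, 3, 5, 9] / [2, 6] / [4, 8] / [7];  common shape = (4, 2, 2, 1)

Row-insert the values π_1, π_2, … into P one at a time, bumping the leftmost entry strictly greater than the inserted value down to the next row. The recording tableau Q records, in position (i, j), the step at which that cell was added to P.
  Insert 9 (step 1): P = [9];  Q = [1]
  Insert 1 (step 2): P = [1] / [9];  Q = [1] / [2]
  Insert 4 (step 3): P = [1, 4] / [9];  Q = [1, 3] / [2]
  Insert 3 (step 4): P = [1, 3] / [4] / [9];  Q = [1, 3] / [2] / [4]
  Insert 7 (step 5): P = [1, 3, 7] / [4] / [9];  Q = [1, 3, 5] / [2] / [4]
  Insert 6 (step 6): P = [1, 3, 6] / [4, 7] / [9];  Q = [1, 3, 5] / [2, 6] / [4]
  Insert 2 (step 7): P = [1, 2, 6] / [3, 7] / [4] / [9];  Q = [1, 3, 5] / [2, 6] / [4] / [7]
  Insert 5 (step 8): P = [1, 2, 5] / [3, 6] / [4, 7] / [9];  Q = [1, 3, 5] / [2, 6] / [4, 8] / [7]
  Insert 8 (step 9): P = [1, 2, 5, 8] / [3, 6] / [4, 7] / [9];  Q = [1, 3, 5, 9] / [2, 6] / [4, 8] / [7]
Final shape: (4, 2, 2, 1).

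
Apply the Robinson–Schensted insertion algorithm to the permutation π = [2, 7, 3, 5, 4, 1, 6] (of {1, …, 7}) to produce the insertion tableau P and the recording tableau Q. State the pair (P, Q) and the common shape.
P = [1, 3, 4, 6] / [2] / [5] / [7];  Q = [1, 2, 4, 7] / [3] / [5] / [6];  common shape = (4, 1, 1, 1)

Row-insert the values π_1, π_2, … into P one at a time, bumping the leftmost entry strictly greater than the inserted value down to the next row. The recording tableau Q records, in position (i, j), the step at which that cell was added to P.
  Insert 2 (step 1): P = [2];  Q = [1]
  Insert 7 (step 2): P = [2, 7];  Q = [1, 2]
  Insert 3 (step 3): P = [2, 3] / [7];  Q = [1, 2] / [3]
  Insert 5 (step 4): P = [2, 3, 5] / [7];  Q = [1, 2, 4] / [3]
  Insert 4 (step 5): P = [2, 3, 4] / [5] / [7];  Q = [1, 2, 4] / [3] / [5]
  Insert 1 (step 6): P = [1, 3, 4] / [2] / [5] / [7];  Q = [1, 2, 4] / [3] / [5] / [6]
  Insert 6 (step 7): P = [1, 3, 4, 6] / [2] / [5] / [7];  Q = [1, 2, 4, 7] / [3] / [5] / [6]
Final shape: (4, 1, 1, 1).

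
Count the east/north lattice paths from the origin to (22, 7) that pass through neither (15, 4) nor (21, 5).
Number of paths = 979716

Inclusion–exclusion. Total paths: C(29, 22) = 1560780. Through P₁: C(19, 15)·C(10, 7) = 465120. Through P₂: C(26, 21)·C(3, 1) = 197340. Since P₁ is strictly southwest of P₂, a monotone path through both must visit P₁ then P₂; paths through both = C(19, 15)·C(7, 6)·C(3, 1) = 81396. Avoid both = 1560780 − 465120 − 197340 + 81396 = 979716.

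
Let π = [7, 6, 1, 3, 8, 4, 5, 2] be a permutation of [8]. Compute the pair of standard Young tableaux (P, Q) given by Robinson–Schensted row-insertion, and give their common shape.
P = [1, 2, 4, 5] / [3, 8] / [6] / [7];  Q = [1, 4, 5, 7] / [2, 6] / [3] / [8];  common shape = (4, 2, 1, 1)

Row-insert the values π_1, π_2, … into P one at a time, bumping the leftmost entry strictly greater than the inserted value down to the next row. The recording tableau Q records, in position (i, j), the step at which that cell was added to P.
  Insert 7 (step 1): P = [7];  Q = [1]
  Insert 6 (step 2): P = [6] / [7];  Q = [1] / [2]
  Insert 1 (step 3): P = [1] / [6] / [7];  Q = [1] / [2] / [3]
  Insert 3 (step 4): P = [1, 3] / [6] / [7];  Q = [1, 4] / [2] / [3]
  Insert 8 (step 5): P = [1, 3, 8] / [6] / [7];  Q = [1, 4, 5] / [2] / [3]
  Insert 4 (step 6): P = [1, 3, 4] / [6, 8] / [7];  Q = [1, 4, 5] / [2, 6] / [3]
  Insert 5 (step 7): P = [1, 3, 4, 5] / [6, 8] / [7];  Q = [1, 4, 5, 7] / [2, 6] / [3]
  Insert 2 (step 8): P = [1, 2, 4, 5] / [3, 8] / [6] / [7];  Q = [1, 4, 5, 7] / [2, 6] / [3] / [8]
Final shape: (4, 2, 1, 1).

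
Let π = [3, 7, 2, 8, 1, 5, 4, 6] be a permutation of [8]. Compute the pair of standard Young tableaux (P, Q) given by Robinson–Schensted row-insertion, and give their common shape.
P = [1, 4, 6] / [2, 5, 8] / [3, 7];  Q = [1, 2, 4] / [3, 6, 8] / [5, 7];  common shape = (3, 3, 2)

Row-insert the values π_1, π_2, … into P one at a time, bumping the leftmost entry strictly greater than the inserted value down to the next row. The recording tableau Q records, in position (i, j), the step at which that cell was added to P.
  Insert 3 (step 1): P = [3];  Q = [1]
  Insert 7 (step 2): P = [3, 7];  Q = [1, 2]
  Insert 2 (step 3): P = [2, 7] / [3];  Q = [1, 2] / [3]
  Insert 8 (step 4): P = [2, 7, 8] / [3];  Q = [1, 2, 4] / [3]
  Insert 1 (step 5): P = [1, 7, 8] / [2] / [3];  Q = [1, 2, 4] / [3] / [5]
  Insert 5 (step 6): P = [1, 5, 8] / [2, 7] / [3];  Q = [1, 2, 4] / [3, 6] / [5]
  Insert 4 (step 7): P = [1, 4, 8] / [2, 5] / [3, 7];  Q = [1, 2, 4] / [3, 6] / [5, 7]
  Insert 6 (step 8): P = [1, 4, 6] / [2, 5, 8] / [3, 7];  Q = [1, 2, 4] / [3, 6, 8] / [5, 7]
Final shape: (3, 3, 2).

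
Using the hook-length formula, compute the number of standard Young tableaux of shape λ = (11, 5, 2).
# SYT of shape (11, 5, 2) = 219912

Hook-length formula: f^λ = n! / Π hook(c), product over all cells c of the Young diagram. For λ = (11, 5, 2), n = 18 boxes. Hook lengths by row (left-to-right, top-to-bottom): [13, 12, 10, 9, 8, 6, 5, 4, 3, 2, 1]; [6, 5, 3, 2, 1]; [2, 1]. Product of hooks = 29113344000. So f^λ = 18! / 29113344000 = 6402373705728000 / 29113344000 = 219912.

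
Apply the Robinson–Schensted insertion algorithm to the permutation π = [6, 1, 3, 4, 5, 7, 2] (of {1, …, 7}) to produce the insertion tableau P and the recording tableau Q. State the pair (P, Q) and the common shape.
P = [1, 2, 4, 5, 7] / [3] / [6];  Q = [1, 3, 4, 5, 6] / [2] / [7];  common shape = (5, 1, 1)

Row-insert the values π_1, π_2, … into P one at a time, bumping the leftmost entry strictly greater than the inserted value down to the next row. The recording tableau Q records, in position (i, j), the step at which that cell was added to P.
  Insert 6 (step 1): P = [6];  Q = [1]
  Insert 1 (step 2): P = [1] / [6];  Q = [1] / [2]
  Insert 3 (step 3): P = [1, 3] / [6];  Q = [1, 3] / [2]
  Insert 4 (step 4): P = [1, 3, 4] / [6];  Q = [1, 3, 4] / [2]
  Insert 5 (step 5): P = [1, 3, 4, 5] / [6];  Q = [1, 3, 4, 5] / [2]
  Insert 7 (step 6): P = [1, 3, 4, 5, 7] / [6];  Q = [1, 3, 4, 5, 6] / [2]
  Insert 2 (step 7): P = [1, 2, 4, 5, 7] / [3] / [6];  Q = [1, 3, 4, 5, 6] / [2] / [7]
Final shape: (5, 1, 1).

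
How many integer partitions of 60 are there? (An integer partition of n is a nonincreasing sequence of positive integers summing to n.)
p(60) = 966467

Compute p(n) via the recurrence p(n, m) = p(n, m−1) + p(n−m, m), where p(n, m) counts partitions of n with all parts ≤ m and p(n) = p(n, n). The base cases are p(0, m) = 1 and p(n, 0) = 0 for n > 0. Filling the table yields p(60) = 966467. (Euler's pentagonal recurrence is an alternative.)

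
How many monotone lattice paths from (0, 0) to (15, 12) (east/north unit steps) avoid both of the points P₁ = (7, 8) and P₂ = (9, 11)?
Number of paths = 13473265

Inclusion–exclusion. Total paths: C(27, 15) = 17383860. Through P₁: C(15, 7)·C(12, 8) = 3185325. Through P₂: C(20, 9)·C(7, 6) = 1175720. Since P₁ is strictly southwest of P₂, a monotone path through both must visit P₁ then P₂; paths through both = C(15, 7)·C(5, 2)·C(7, 6) = 450450. Avoid both = 17383860 − 3185325 − 1175720 + 450450 = 13473265.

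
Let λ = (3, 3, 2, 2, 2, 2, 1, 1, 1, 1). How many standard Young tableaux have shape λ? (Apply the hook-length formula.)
# SYT of shape (3, 3, 2, 2, 2, 2, 1, 1, 1, 1) = 331500

Hook-length formula: f^λ = n! / Π hook(c), product over all cells c of the Young diagram. For λ = (3, 3, 2, 2, 2, 2, 1, 1, 1, 1), n = 18 boxes. Hook lengths by row (left-to-right, top-to-bottom): [12, 7, 2]; [11, 6, 1]; [9, 4]; [8, 3]; [7, 2]; [6, 1]; [4]; [3]; [2]; [1]. Product of hooks = 19313344512. So f^λ = 18! / 19313344512 = 6402373705728000 / 19313344512 = 331500.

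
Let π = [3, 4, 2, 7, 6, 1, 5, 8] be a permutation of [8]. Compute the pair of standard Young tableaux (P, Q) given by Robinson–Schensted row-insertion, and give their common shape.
P = [1, 4, 5, 8] / [2, 6] / [3, 7];  Q = [1, 2, 4, 8] / [3, 5] / [6, 7];  common shape = (4, 2, 2)

Row-insert the values π_1, π_2, … into P one at a time, bumping the leftmost entry strictly greater than the inserted value down to the next row. The recording tableau Q records, in position (i, j), the step at which that cell was added to P.
  Insert 3 (step 1): P = [3];  Q = [1]
  Insert 4 (step 2): P = [3, 4];  Q = [1, 2]
  Insert 2 (step 3): P = [2, 4] / [3];  Q = [1, 2] / [3]
  Insert 7 (step 4): P = [2, 4, 7] / [3];  Q = [1, 2, 4] / [3]
  Insert 6 (step 5): P = [2, 4, 6] / [3, 7];  Q = [1, 2, 4] / [3, 5]
  Insert 1 (step 6): P = [1, 4, 6] / [2, 7] / [3];  Q = [1, 2, 4] / [3, 5] / [6]
  Insert 5 (step 7): P = [1, 4, 5] / [2, 6] / [3, 7];  Q = [1, 2, 4] / [3, 5] / [6, 7]
  Insert 8 (step 8): P = [1, 4, 5, 8] / [2, 6] / [3, 7];  Q = [1, 2, 4, 8] / [3, 5] / [6, 7]
Final shape: (4, 2, 2).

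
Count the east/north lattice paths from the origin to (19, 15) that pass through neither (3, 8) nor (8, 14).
Number of paths = 1812594135

Inclusion–exclusion. Total paths: C(34, 19) = 1855967520. Through P₁: C(11, 3)·C(23, 16) = 40450905. Through P₂: C(22, 8)·C(12, 11) = 3837240. Since P₁ is strictly southwest of P₂, a monotone path through both must visit P₁ then P₂; paths through both = C(11, 3)·C(11, 5)·C(12, 11) = 914760. Avoid both = 1855967520 − 40450905 − 3837240 + 914760 = 1812594135.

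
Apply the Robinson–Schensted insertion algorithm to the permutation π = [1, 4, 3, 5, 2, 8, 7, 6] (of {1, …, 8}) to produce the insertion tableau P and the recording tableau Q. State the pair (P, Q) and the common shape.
P = [1, 2, 5, 6] / [3, 7] / [4, 8];  Q = [1, 2, 4, 6] / [3, 7] / [5, 8];  common shape = (4, 2, 2)

Row-insert the values π_1, π_2, … into P one at a time, bumping the leftmost entry strictly greater than the inserted value down to the next row. The recording tableau Q records, in position (i, j), the step at which that cell was added to P.
  Insert 1 (step 1): P = [1];  Q = [1]
  Insert 4 (step 2): P = [1, 4];  Q = [1, 2]
  Insert 3 (step 3): P = [1, 3] / [4];  Q = [1, 2] / [3]
  Insert 5 (step 4): P = [1, 3, 5] / [4];  Q = [1, 2, 4] / [3]
  Insert 2 (step 5): P = [1, 2, 5] / [3] / [4];  Q = [1, 2, 4] / [3] / [5]
  Insert 8 (step 6): P = [1, 2, 5, 8] / [3] / [4];  Q = [1, 2, 4, 6] / [3] / [5]
  Insert 7 (step 7): P = [1, 2, 5, 7] / [3, 8] / [4];  Q = [1, 2, 4, 6] / [3, 7] / [5]
  Insert 6 (step 8): P = [1, 2, 5, 6] / [3, 7] / [4, 8];  Q = [1, 2, 4, 6] / [3, 7] / [5, 8]
Final shape: (4, 2, 2).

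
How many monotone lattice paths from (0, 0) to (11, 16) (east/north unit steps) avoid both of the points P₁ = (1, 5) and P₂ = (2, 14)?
Number of paths = 10918299

Inclusion–exclusion. Total paths: C(27, 11) = 13037895. Through P₁: C(6, 1)·C(21, 10) = 2116296. Through P₂: C(16, 2)·C(11, 9) = 6600. Since P₁ is strictly southwest of P₂, a monotone path through both must visit P₁ then P₂; paths through both = C(6, 1)·C(10, 1)·C(11, 9) = 3300. Avoid both = 13037895 − 2116296 − 6600 + 3300 = 10918299.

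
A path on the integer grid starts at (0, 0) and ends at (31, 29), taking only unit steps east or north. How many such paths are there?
Number of paths = 114449595062769120

A monotone lattice path from (0, 0) to (31, 29) consists of 31 east steps and 29 north steps in some order, so it is determined by which 31 of the 60 steps are east. The count is C(60, 31) = 114449595062769120.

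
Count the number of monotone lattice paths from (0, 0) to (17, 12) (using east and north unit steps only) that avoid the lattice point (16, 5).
Number of paths = 51733143

Total paths from (0, 0) to (17, 12): C(29, 17) = 51895935. Paths through (16, 5): (paths (0, 0) → (16, 5)) × (paths (16, 5) → (17, 12)) = C(21, 16) · C(8, 1) = 20349 · 8 = 162792. Avoidance count = 51895935 − 162792 = 51733143.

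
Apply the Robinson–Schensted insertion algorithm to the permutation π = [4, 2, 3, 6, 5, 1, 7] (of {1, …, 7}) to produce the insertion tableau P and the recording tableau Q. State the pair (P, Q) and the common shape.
P = [1, 3, 5, 7] / [2, 6] / [4];  Q = [1, 3, 4, 7] / [2, 5] / [6];  common shape = (4, 2, 1)

Row-insert the values π_1, π_2, … into P one at a time, bumping the leftmost entry strictly greater than the inserted value down to the next row. The recording tableau Q records, in position (i, j), the step at which that cell was added to P.
  Insert 4 (step 1): P = [4];  Q = [1]
  Insert 2 (step 2): P = [2] / [4];  Q = [1] / [2]
  Insert 3 (step 3): P = [2, 3] / [4];  Q = [1, 3] / [2]
  Insert 6 (step 4): P = [2, 3, 6] / [4];  Q = [1, 3, 4] / [2]
  Insert 5 (step 5): P = [2, 3, 5] / [4, 6];  Q = [1, 3, 4] / [2, 5]
  Insert 1 (step 6): P = [1, 3, 5] / [2, 6] / [4];  Q = [1, 3, 4] / [2, 5] / [6]
  Insert 7 (step 7): P = [1, 3, 5, 7] / [2, 6] / [4];  Q = [1, 3, 4, 7] / [2, 5] / [6]
Final shape: (4, 2, 1).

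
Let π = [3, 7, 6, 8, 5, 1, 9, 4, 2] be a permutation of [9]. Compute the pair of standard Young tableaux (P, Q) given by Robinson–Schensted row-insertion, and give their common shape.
P = [1, 2, 8, 9] / [3, 4] / [5] / [6] / [7];  Q = [1, 2, 4, 7] / [3, 8] / [5] / [6] / [9];  common shape = (4, 2, 1, 1, 1)

Row-insert the values π_1, π_2, … into P one at a time, bumping the leftmost entry strictly greater than the inserted value down to the next row. The recording tableau Q records, in position (i, j), the step at which that cell was added to P.
  Insert 3 (step 1): P = [3];  Q = [1]
  Insert 7 (step 2): P = [3, 7];  Q = [1, 2]
  Insert 6 (step 3): P = [3, 6] / [7];  Q = [1, 2] / [3]
  Insert 8 (step 4): P = [3, 6, 8] / [7];  Q = [1, 2, 4] / [3]
  Insert 5 (step 5): P = [3, 5, 8] / [6] / [7];  Q = [1, 2, 4] / [3] / [5]
  Insert 1 (step 6): P = [1, 5, 8] / [3] / [6] / [7];  Q = [1, 2, 4] / [3] / [5] / [6]
  Insert 9 (step 7): P = [1, 5, 8, 9] / [3] / [6] / [7];  Q = [1, 2, 4, 7] / [3] / [5] / [6]
  Insert 4 (step 8): P = [1, 4, 8, 9] / [3, 5] / [6] / [7];  Q = [1, 2, 4, 7] / [3, 8] / [5] / [6]
  Insert 2 (step 9): P = [1, 2, 8, 9] / [3, 4] / [5] / [6] / [7];  Q = [1, 2, 4, 7] / [3, 8] / [5] / [6] / [9]
Final shape: (4, 2, 1, 1, 1).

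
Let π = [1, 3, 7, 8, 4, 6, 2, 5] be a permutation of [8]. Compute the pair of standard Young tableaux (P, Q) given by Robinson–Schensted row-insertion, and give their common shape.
P = [1, 2, 4, 5] / [3, 6] / [7, 8];  Q = [1, 2, 3, 4] / [5, 6] / [7, 8];  common shape = (4, 2, 2)

Row-insert the values π_1, π_2, … into P one at a time, bumping the leftmost entry strictly greater than the inserted value down to the next row. The recording tableau Q records, in position (i, j), the step at which that cell was added to P.
  Insert 1 (step 1): P = [1];  Q = [1]
  Insert 3 (step 2): P = [1, 3];  Q = [1, 2]
  Insert 7 (step 3): P = [1, 3, 7];  Q = [1, 2, 3]
  Insert 8 (step 4): P = [1, 3, 7, 8];  Q = [1, 2, 3, 4]
  Insert 4 (step 5): P = [1, 3, 4, 8] / [7];  Q = [1, 2, 3, 4] / [5]
  Insert 6 (step 6): P = [1, 3, 4, 6] / [7, 8];  Q = [1, 2, 3, 4] / [5, 6]
  Insert 2 (step 7): P = [1, 2, 4, 6] / [3, 8] / [7];  Q = [1, 2, 3, 4] / [5, 6] / [7]
  Insert 5 (step 8): P = [1, 2, 4, 5] / [3, 6] / [7, 8];  Q = [1, 2, 3, 4] / [5, 6] / [7, 8]
Final shape: (4, 2, 2).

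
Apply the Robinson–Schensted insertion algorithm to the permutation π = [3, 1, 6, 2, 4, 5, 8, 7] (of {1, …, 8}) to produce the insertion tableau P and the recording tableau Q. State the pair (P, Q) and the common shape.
P = [1, 2, 4, 5, 7] / [3, 6, 8];  Q = [1, 3, 5, 6, 7] / [2, 4, 8];  common shape = (5, 3)

Row-insert the values π_1, π_2, … into P one at a time, bumping the leftmost entry strictly greater than the inserted value down to the next row. The recording tableau Q records, in position (i, j), the step at which that cell was added to P.
  Insert 3 (step 1): P = [3];  Q = [1]
  Insert 1 (step 2): P = [1] / [3];  Q = [1] / [2]
  Insert 6 (step 3): P = [1, 6] / [3];  Q = [1, 3] / [2]
  Insert 2 (step 4): P = [1, 2] / [3, 6];  Q = [1, 3] / [2, 4]
  Insert 4 (step 5): P = [1, 2, 4] / [3, 6];  Q = [1, 3, 5] / [2, 4]
  Insert 5 (step 6): P = [1, 2, 4, 5] / [3, 6];  Q = [1, 3, 5, 6] / [2, 4]
  Insert 8 (step 7): P = [1, 2, 4, 5, 8] / [3, 6];  Q = [1, 3, 5, 6, 7] / [2, 4]
  Insert 7 (step 8): P = [1, 2, 4, 5, 7] / [3, 6, 8];  Q = [1, 3, 5, 6, 7] / [2, 4, 8]
Final shape: (5, 3).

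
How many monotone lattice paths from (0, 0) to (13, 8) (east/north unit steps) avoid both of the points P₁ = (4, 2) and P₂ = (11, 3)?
Number of paths = 123291

Inclusion–exclusion. Total paths: C(21, 13) = 203490. Through P₁: C(6, 4)·C(15, 9) = 75075. Through P₂: C(14, 11)·C(7, 2) = 7644. Since P₁ is strictly southwest of P₂, a monotone path through both must visit P₁ then P₂; paths through both = C(6, 4)·C(8, 7)·C(7, 2) = 2520. Avoid both = 203490 − 75075 − 7644 + 2520 = 123291.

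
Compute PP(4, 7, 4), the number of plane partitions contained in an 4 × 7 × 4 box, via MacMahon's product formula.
PP(4, 7, 4) = 44537922

Evaluate the triple product over i = 1..4, j = 1..7, k = 1..4. The factors are (2/1) · (3/2) · (4/3) · (5/4) · (3/2) · (4/3) · (5/4) · (6/5) · … (112 factors total). The numerators and denominators telescope so the product is an integer; carrying out the multiplication exactly gives PP(4, 7, 4) = 44537922.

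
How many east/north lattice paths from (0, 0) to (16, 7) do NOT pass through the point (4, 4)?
Number of paths = 213307

Total paths from (0, 0) to (16, 7): C(23, 16) = 245157. Paths through (4, 4): (paths (0, 0) → (4, 4)) × (paths (4, 4) → (16, 7)) = C(8, 4) · C(15, 12) = 70 · 455 = 31850. Avoidance count = 245157 − 31850 = 213307.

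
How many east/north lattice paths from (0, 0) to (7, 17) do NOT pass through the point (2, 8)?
Number of paths = 256014

Total paths from (0, 0) to (7, 17): C(24, 7) = 346104. Paths through (2, 8): (paths (0, 0) → (2, 8)) × (paths (2, 8) → (7, 17)) = C(10, 2) · C(14, 5) = 45 · 2002 = 90090. Avoidance count = 346104 − 90090 = 256014.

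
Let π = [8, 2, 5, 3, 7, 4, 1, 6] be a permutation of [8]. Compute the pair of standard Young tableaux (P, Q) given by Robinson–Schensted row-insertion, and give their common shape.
P = [1, 3, 4, 6] / [2, 7] / [5] / [8];  Q = [1, 3, 5, 8] / [2, 6] / [4] / [7];  common shape = (4, 2, 1, 1)

Row-insert the values π_1, π_2, … into P one at a time, bumping the leftmost entry strictly greater than the inserted value down to the next row. The recording tableau Q records, in position (i, j), the step at which that cell was added to P.
  Insert 8 (step 1): P = [8];  Q = [1]
  Insert 2 (step 2): P = [2] / [8];  Q = [1] / [2]
  Insert 5 (step 3): P = [2, 5] / [8];  Q = [1, 3] / [2]
  Insert 3 (step 4): P = [2, 3] / [5] / [8];  Q = [1, 3] / [2] / [4]
  Insert 7 (step 5): P = [2, 3, 7] / [5] / [8];  Q = [1, 3, 5] / [2] / [4]
  Insert 4 (step 6): P = [2, 3, 4] / [5, 7] / [8];  Q = [1, 3, 5] / [2, 6] / [4]
  Insert 1 (step 7): P = [1, 3, 4] / [2, 7] / [5] / [8];  Q = [1, 3, 5] / [2, 6] / [4] / [7]
  Insert 6 (step 8): P = [1, 3, 4, 6] / [2, 7] / [5] / [8];  Q = [1, 3, 5, 8] / [2, 6] / [4] / [7]
Final shape: (4, 2, 1, 1).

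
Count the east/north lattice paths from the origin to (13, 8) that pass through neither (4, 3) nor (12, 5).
Number of paths = 114968

Inclusion–exclusion. Total paths: C(21, 13) = 203490. Through P₁: C(7, 4)·C(14, 9) = 70070. Through P₂: C(17, 12)·C(4, 1) = 24752. Since P₁ is strictly southwest of P₂, a monotone path through both must visit P₁ then P₂; paths through both = C(7, 4)·C(10, 8)·C(4, 1) = 6300. Avoid both = 203490 − 70070 − 24752 + 6300 = 114968.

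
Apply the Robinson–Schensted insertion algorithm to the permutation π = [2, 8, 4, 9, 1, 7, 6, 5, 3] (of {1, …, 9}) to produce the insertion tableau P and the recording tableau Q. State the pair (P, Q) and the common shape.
P = [1, 3, 5] / [2, 4] / [6, 9] / [7] / [8];  Q = [1, 2, 4] / [3, 6] / [5, 7] / [8] / [9];  common shape = (3, 2, 2, 1, 1)

Row-insert the values π_1, π_2, … into P one at a time, bumping the leftmost entry strictly greater than the inserted value down to the next row. The recording tableau Q records, in position (i, j), the step at which that cell was added to P.
  Insert 2 (step 1): P = [2];  Q = [1]
  Insert 8 (step 2): P = [2, 8];  Q = [1, 2]
  Insert 4 (step 3): P = [2, 4] / [8];  Q = [1, 2] / [3]
  Insert 9 (step 4): P = [2, 4, 9] / [8];  Q = [1, 2, 4] / [3]
  Insert 1 (step 5): P = [1, 4, 9] / [2] / [8];  Q = [1, 2, 4] / [3] / [5]
  Insert 7 (step 6): P = [1, 4, 7] / [2, 9] / [8];  Q = [1, 2, 4] / [3, 6] / [5]
  Insert 6 (step 7): P = [1, 4, 6] / [2, 7] / [8, 9];  Q = [1, 2, 4] / [3, 6] / [5, 7]
  Insert 5 (step 8): P = [1, 4, 5] / [2, 6] / [7, 9] / [8];  Q = [1, 2, 4] / [3, 6] / [5, 7] / [8]
  Insert 3 (step 9): P = [1, 3, 5] / [2, 4] / [6, 9] / [7] / [8];  Q = [1, 2, 4] / [3, 6] / [5, 7] / [8] / [9]
Final shape: (3, 2, 2, 1, 1).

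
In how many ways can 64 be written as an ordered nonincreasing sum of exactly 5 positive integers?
p(64, 5 parts) = 6747

Partitions of n into exactly k parts are in bijection with partitions of n − k into at most k parts (subtract 1 from each part). So p(64, exactly 5) = p(59, parts ≤ 5). Computing via the recurrence p(m, j) = p(m, j−1) + p(m−j, j) gives 6747.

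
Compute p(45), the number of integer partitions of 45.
p(45) = 89134

Compute p(n) via the recurrence p(n, m) = p(n, m−1) + p(n−m, m), where p(n, m) counts partitions of n with all parts ≤ m and p(n) = p(n, n). The base cases are p(0, m) = 1 and p(n, 0) = 0 for n > 0. Filling the table yields p(45) = 89134. (Euler's pentagonal recurrence is an alternative.)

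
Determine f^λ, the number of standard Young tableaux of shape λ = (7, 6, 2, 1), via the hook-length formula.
# SYT of shape (7, 6, 2, 1) = 210210

Hook-length formula: f^λ = n! / Π hook(c), product over all cells c of the Young diagram. For λ = (7, 6, 2, 1), n = 16 boxes. Hook lengths by row (left-to-right, top-to-bottom): [10, 8, 6, 5, 4, 3, 1]; [8, 6, 4, 3, 2, 1]; [3, 1]; [1]. Product of hooks = 99532800. So f^λ = 16! / 99532800 = 20922789888000 / 99532800 = 210210.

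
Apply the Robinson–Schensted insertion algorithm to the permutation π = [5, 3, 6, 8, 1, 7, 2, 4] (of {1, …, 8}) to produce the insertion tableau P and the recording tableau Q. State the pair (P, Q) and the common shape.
P = [1, 2, 4] / [3, 6, 7] / [5, 8];  Q = [1, 3, 4] / [2, 6, 8] / [5, 7];  common shape = (3, 3, 2)

Row-insert the values π_1, π_2, … into P one at a time, bumping the leftmost entry strictly greater than the inserted value down to the next row. The recording tableau Q records, in position (i, j), the step at which that cell was added to P.
  Insert 5 (step 1): P = [5];  Q = [1]
  Insert 3 (step 2): P = [3] / [5];  Q = [1] / [2]
  Insert 6 (step 3): P = [3, 6] / [5];  Q = [1, 3] / [2]
  Insert 8 (step 4): P = [3, 6, 8] / [5];  Q = [1, 3, 4] / [2]
  Insert 1 (step 5): P = [1, 6, 8] / [3] / [5];  Q = [1, 3, 4] / [2] / [5]
  Insert 7 (step 6): P = [1, 6, 7] / [3, 8] / [5];  Q = [1, 3, 4] / [2, 6] / [5]
  Insert 2 (step 7): P = [1, 2, 7] / [3, 6] / [5, 8];  Q = [1, 3, 4] / [2, 6] / [5, 7]
  Insert 4 (step 8): P = [1, 2, 4] / [3, 6, 7] / [5, 8];  Q = [1, 3, 4] / [2, 6, 8] / [5, 7]
Final shape: (3, 3, 2).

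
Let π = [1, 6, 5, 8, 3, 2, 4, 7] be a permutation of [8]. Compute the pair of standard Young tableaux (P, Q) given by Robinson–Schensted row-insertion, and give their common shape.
P = [1, 2, 4, 7] / [3, 8] / [5] / [6];  Q = [1, 2, 4, 8] / [3, 7] / [5] / [6];  common shape = (4, 2, 1, 1)

Row-insert the values π_1, π_2, … into P one at a time, bumping the leftmost entry strictly greater than the inserted value down to the next row. The recording tableau Q records, in position (i, j), the step at which that cell was added to P.
  Insert 1 (step 1): P = [1];  Q = [1]
  Insert 6 (step 2): P = [1, 6];  Q = [1, 2]
  Insert 5 (step 3): P = [1, 5] / [6];  Q = [1, 2] / [3]
  Insert 8 (step 4): P = [1, 5, 8] / [6];  Q = [1, 2, 4] / [3]
  Insert 3 (step 5): P = [1, 3, 8] / [5] / [6];  Q = [1, 2, 4] / [3] / [5]
  Insert 2 (step 6): P = [1, 2, 8] / [3] / [5] / [6];  Q = [1, 2, 4] / [3] / [5] / [6]
  Insert 4 (step 7): P = [1, 2, 4] / [3, 8] / [5] / [6];  Q = [1, 2, 4] / [3, 7] / [5] / [6]
  Insert 7 (step 8): P = [1, 2, 4, 7] / [3, 8] / [5] / [6];  Q = [1, 2, 4, 8] / [3, 7] / [5] / [6]
Final shape: (4, 2, 1, 1).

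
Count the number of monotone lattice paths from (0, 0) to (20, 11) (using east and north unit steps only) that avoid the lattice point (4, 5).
Number of paths = 75271077

Total paths from (0, 0) to (20, 11): C(31, 20) = 84672315. Paths through (4, 5): (paths (0, 0) → (4, 5)) × (paths (4, 5) → (20, 11)) = C(9, 4) · C(22, 16) = 126 · 74613 = 9401238. Avoidance count = 84672315 − 9401238 = 75271077.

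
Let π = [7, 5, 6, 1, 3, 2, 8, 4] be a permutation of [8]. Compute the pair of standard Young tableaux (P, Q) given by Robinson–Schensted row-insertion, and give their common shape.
P = [1, 2, 4] / [3, 6, 8] / [5] / [7];  Q = [1, 3, 7] / [2, 5, 8] / [4] / [6];  common shape = (3, 3, 1, 1)

Row-insert the values π_1, π_2, … into P one at a time, bumping the leftmost entry strictly greater than the inserted value down to the next row. The recording tableau Q records, in position (i, j), the step at which that cell was added to P.
  Insert 7 (step 1): P = [7];  Q = [1]
  Insert 5 (step 2): P = [5] / [7];  Q = [1] / [2]
  Insert 6 (step 3): P = [5, 6] / [7];  Q = [1, 3] / [2]
  Insert 1 (step 4): P = [1, 6] / [5] / [7];  Q = [1, 3] / [2] / [4]
  Insert 3 (step 5): P = [1, 3] / [5, 6] / [7];  Q = [1, 3] / [2, 5] / [4]
  Insert 2 (step 6): P = [1, 2] / [3, 6] / [5] / [7];  Q = [1, 3] / [2, 5] / [4] / [6]
  Insert 8 (step 7): P = [1, 2, 8] / [3, 6] / [5] / [7];  Q = [1, 3, 7] / [2, 5] / [4] / [6]
  Insert 4 (step 8): P = [1, 2, 4] / [3, 6, 8] / [5] / [7];  Q = [1, 3, 7] / [2, 5, 8] / [4] / [6]
Final shape: (3, 3, 1, 1).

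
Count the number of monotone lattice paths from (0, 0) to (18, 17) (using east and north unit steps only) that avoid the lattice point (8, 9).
Number of paths = 3473810670

Total paths from (0, 0) to (18, 17): C(35, 18) = 4537567650. Paths through (8, 9): (paths (0, 0) → (8, 9)) × (paths (8, 9) → (18, 17)) = C(17, 8) · C(18, 10) = 24310 · 43758 = 1063756980. Avoidance count = 4537567650 − 1063756980 = 3473810670.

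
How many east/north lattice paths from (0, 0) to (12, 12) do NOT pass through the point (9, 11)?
Number of paths = 2032316

Total paths from (0, 0) to (12, 12): C(24, 12) = 2704156. Paths through (9, 11): (paths (0, 0) → (9, 11)) × (paths (9, 11) → (12, 12)) = C(20, 9) · C(4, 3) = 167960 · 4 = 671840. Avoidance count = 2704156 − 671840 = 2032316.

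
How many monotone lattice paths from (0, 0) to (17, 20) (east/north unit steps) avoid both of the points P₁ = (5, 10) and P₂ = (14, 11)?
Number of paths = 12989469372

Inclusion–exclusion. Total paths: C(37, 17) = 15905368710. Through P₁: C(15, 5)·C(22, 12) = 1941877938. Through P₂: C(25, 14)·C(12, 3) = 980628000. Since P₁ is strictly southwest of P₂, a monotone path through both must visit P₁ then P₂; paths through both = C(15, 5)·C(10, 9)·C(12, 3) = 6606600. Avoid both = 15905368710 − 1941877938 − 980628000 + 6606600 = 12989469372.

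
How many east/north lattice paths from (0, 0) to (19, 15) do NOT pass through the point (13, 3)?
Number of paths = 1845571680

Total paths from (0, 0) to (19, 15): C(34, 19) = 1855967520. Paths through (13, 3): (paths (0, 0) → (13, 3)) × (paths (13, 3) → (19, 15)) = C(16, 13) · C(18, 6) = 560 · 18564 = 10395840. Avoidance count = 1855967520 − 10395840 = 1845571680.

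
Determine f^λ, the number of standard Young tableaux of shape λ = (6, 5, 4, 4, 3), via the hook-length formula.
# SYT of shape (6, 5, 4, 4, 3) = 746876130

Hook-length formula: f^λ = n! / Π hook(c), product over all cells c of the Young diagram. For λ = (6, 5, 4, 4, 3), n = 22 boxes. Hook lengths by row (left-to-right, top-to-bottom): [10, 9, 8, 6, 3, 1]; [8, 7, 6, 4, 1]; [6, 5, 4, 2]; [5, 4, 3, 1]; [3, 2, 1]. Product of hooks = 1504935936000. So f^λ = 22! / 1504935936000 = 1124000727777607680000 / 1504935936000 = 746876130.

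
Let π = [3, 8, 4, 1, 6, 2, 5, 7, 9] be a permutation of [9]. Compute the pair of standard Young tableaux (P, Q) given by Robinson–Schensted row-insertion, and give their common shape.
P = [1, 2, 5, 7, 9] / [3, 4, 6] / [8];  Q = [1, 2, 5, 8, 9] / [3, 6, 7] / [4];  common shape = (5, 3, 1)

Row-insert the values π_1, π_2, … into P one at a time, bumping the leftmost entry strictly greater than the inserted value down to the next row. The recording tableau Q records, in position (i, j), the step at which that cell was added to P.
  Insert 3 (step 1): P = [3];  Q = [1]
  Insert 8 (step 2): P = [3, 8];  Q = [1, 2]
  Insert 4 (step 3): P = [3, 4] / [8];  Q = [1, 2] / [3]
  Insert 1 (step 4): P = [1, 4] / [3] / [8];  Q = [1, 2] / [3] / [4]
  Insert 6 (step 5): P = [1, 4, 6] / [3] / [8];  Q = [1, 2, 5] / [3] / [4]
  Insert 2 (step 6): P = [1, 2, 6] / [3, 4] / [8];  Q = [1, 2, 5] / [3, 6] / [4]
  Insert 5 (step 7): P = [1, 2, 5] / [3, 4, 6] / [8];  Q = [1, 2, 5] / [3, 6, 7] / [4]
  Insert 7 (step 8): P = [1, 2, 5, 7] / [3, 4, 6] / [8];  Q = [1, 2, 5, 8] / [3, 6, 7] / [4]
  Insert 9 (step 9): P = [1, 2, 5, 7, 9] / [3, 4, 6] / [8];  Q = [1, 2, 5, 8, 9] / [3, 6, 7] / [4]
Final shape: (5, 3, 1).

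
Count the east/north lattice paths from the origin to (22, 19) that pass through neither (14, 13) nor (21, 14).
Number of paths = 171470637300

Inclusion–exclusion. Total paths: C(41, 22) = 244662670200. Through P₁: C(27, 14)·C(14, 8) = 60235074900. Through P₂: C(35, 21)·C(6, 1) = 13919756400. Since P₁ is strictly southwest of P₂, a monotone path through both must visit P₁ then P₂; paths through both = C(27, 14)·C(8, 7)·C(6, 1) = 962798400. Avoid both = 244662670200 − 60235074900 − 13919756400 + 962798400 = 171470637300.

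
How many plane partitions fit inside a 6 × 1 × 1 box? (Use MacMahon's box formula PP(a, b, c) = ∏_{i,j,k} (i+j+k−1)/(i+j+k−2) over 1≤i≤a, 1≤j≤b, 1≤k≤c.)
PP(6, 1, 1) = 7

Evaluate the triple product over i = 1..6, j = 1..1, k = 1..1. The factors are (2/1) · (3/2) · (4/3) · (5/4) · (6/5) · (7/6). The numerators and denominators telescope so the product is an integer; carrying out the multiplication exactly gives PP(6, 1, 1) = 7.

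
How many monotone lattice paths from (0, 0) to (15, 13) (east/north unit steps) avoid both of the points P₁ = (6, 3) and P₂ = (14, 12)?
Number of paths = 14451088

Inclusion–exclusion. Total paths: C(28, 15) = 37442160. Through P₁: C(9, 6)·C(19, 9) = 7759752. Through P₂: C(26, 14)·C(2, 1) = 19315400. Since P₁ is strictly southwest of P₂, a monotone path through both must visit P₁ then P₂; paths through both = C(9, 6)·C(17, 8)·C(2, 1) = 4084080. Avoid both = 37442160 − 7759752 − 19315400 + 4084080 = 14451088.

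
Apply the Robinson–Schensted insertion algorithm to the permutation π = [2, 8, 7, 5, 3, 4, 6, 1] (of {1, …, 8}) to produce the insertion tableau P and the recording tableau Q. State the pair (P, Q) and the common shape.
P = [1, 3, 4, 6] / [2] / [5] / [7] / [8];  Q = [1, 2, 6, 7] / [3] / [4] / [5] / [8];  common shape = (4, 1, 1, 1, 1)

Row-insert the values π_1, π_2, … into P one at a time, bumping the leftmost entry strictly greater than the inserted value down to the next row. The recording tableau Q records, in position (i, j), the step at which that cell was added to P.
  Insert 2 (step 1): P = [2];  Q = [1]
  Insert 8 (step 2): P = [2, 8];  Q = [1, 2]
  Insert 7 (step 3): P = [2, 7] / [8];  Q = [1, 2] / [3]
  Insert 5 (step 4): P = [2, 5] / [7] / [8];  Q = [1, 2] / [3] / [4]
  Insert 3 (step 5): P = [2, 3] / [5] / [7] / [8];  Q = [1, 2] / [3] / [4] / [5]
  Insert 4 (step 6): P = [2, 3, 4] / [5] / [7] / [8];  Q = [1, 2, 6] / [3] / [4] / [5]
  Insert 6 (step 7): P = [2, 3, 4, 6] / [5] / [7] / [8];  Q = [1, 2, 6, 7] / [3] / [4] / [5]
  Insert 1 (step 8): P = [1, 3, 4, 6] / [2] / [5] / [7] / [8];  Q = [1, 2, 6, 7] / [3] / [4] / [5] / [8]
Final shape: (4, 1, 1, 1, 1).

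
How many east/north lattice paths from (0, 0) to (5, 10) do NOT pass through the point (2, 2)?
Number of paths = 2013

Total paths from (0, 0) to (5, 10): C(15, 5) = 3003. Paths through (2, 2): (paths (0, 0) → (2, 2)) × (paths (2, 2) → (5, 10)) = C(4, 2) · C(11, 3) = 6 · 165 = 990. Avoidance count = 3003 − 990 = 2013.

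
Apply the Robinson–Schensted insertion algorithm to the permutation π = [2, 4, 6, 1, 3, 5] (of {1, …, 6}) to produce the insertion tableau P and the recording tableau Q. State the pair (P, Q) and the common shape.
P = [1, 3, 5] / [2, 4, 6];  Q = [1, 2, 3] / [4, 5, 6];  common shape = (3, 3)

Row-insert the values π_1, π_2, … into P one at a time, bumping the leftmost entry strictly greater than the inserted value down to the next row. The recording tableau Q records, in position (i, j), the step at which that cell was added to P.
  Insert 2 (step 1): P = [2];  Q = [1]
  Insert 4 (step 2): P = [2, 4];  Q = [1, 2]
  Insert 6 (step 3): P = [2, 4, 6];  Q = [1, 2, 3]
  Insert 1 (step 4): P = [1, 4, 6] / [2];  Q = [1, 2, 3] / [4]
  Insert 3 (step 5): P = [1, 3, 6] / [2, 4];  Q = [1, 2, 3] / [4, 5]
  Insert 5 (step 6): P = [1, 3, 5] / [2, 4, 6];  Q = [1, 2, 3] / [4, 5, 6]
Final shape: (3, 3).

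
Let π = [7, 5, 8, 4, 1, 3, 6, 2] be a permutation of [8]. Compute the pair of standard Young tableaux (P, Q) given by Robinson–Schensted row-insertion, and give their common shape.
P = [1, 2, 6] / [3, 8] / [4] / [5] / [7];  Q = [1, 3, 7] / [2, 6] / [4] / [5] / [8];  common shape = (3, 2, 1, 1, 1)

Row-insert the values π_1, π_2, … into P one at a time, bumping the leftmost entry strictly greater than the inserted value down to the next row. The recording tableau Q records, in position (i, j), the step at which that cell was added to P.
  Insert 7 (step 1): P = [7];  Q = [1]
  Insert 5 (step 2): P = [5] / [7];  Q = [1] / [2]
  Insert 8 (step 3): P = [5, 8] / [7];  Q = [1, 3] / [2]
  Insert 4 (step 4): P = [4, 8] / [5] / [7];  Q = [1, 3] / [2] / [4]
  Insert 1 (step 5): P = [1, 8] / [4] / [5] / [7];  Q = [1, 3] / [2] / [4] / [5]
  Insert 3 (step 6): P = [1, 3] / [4, 8] / [5] / [7];  Q = [1, 3] / [2, 6] / [4] / [5]
  Insert 6 (step 7): P = [1, 3, 6] / [4, 8] / [5] / [7];  Q = [1, 3, 7] / [2, 6] / [4] / [5]
  Insert 2 (step 8): P = [1, 2, 6] / [3, 8] / [4] / [5] / [7];  Q = [1, 3, 7] / [2, 6] / [4] / [5] / [8]
Final shape: (3, 2, 1, 1, 1).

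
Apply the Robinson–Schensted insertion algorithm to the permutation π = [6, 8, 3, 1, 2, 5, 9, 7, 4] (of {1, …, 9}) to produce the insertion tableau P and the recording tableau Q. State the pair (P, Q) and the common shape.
P = [1, 2, 4, 7] / [3, 5, 9] / [6, 8];  Q = [1, 2, 6, 7] / [3, 5, 8] / [4, 9];  common shape = (4, 3, 2)

Row-insert the values π_1, π_2, … into P one at a time, bumping the leftmost entry strictly greater than the inserted value down to the next row. The recording tableau Q records, in position (i, j), the step at which that cell was added to P.
  Insert 6 (step 1): P = [6];  Q = [1]
  Insert 8 (step 2): P = [6, 8];  Q = [1, 2]
  Insert 3 (step 3): P = [3, 8] / [6];  Q = [1, 2] / [3]
  Insert 1 (step 4): P = [1, 8] / [3] / [6];  Q = [1, 2] / [3] / [4]
  Insert 2 (step 5): P = [1, 2] / [3, 8] / [6];  Q = [1, 2] / [3, 5] / [4]
  Insert 5 (step 6): P = [1, 2, 5] / [3, 8] / [6];  Q = [1, 2, 6] / [3, 5] / [4]
  Insert 9 (step 7): P = [1, 2, 5, 9] / [3, 8] / [6];  Q = [1, 2, 6, 7] / [3, 5] / [4]
  Insert 7 (step 8): P = [1, 2, 5, 7] / [3, 8, 9] / [6];  Q = [1, 2, 6, 7] / [3, 5, 8] / [4]
  Insert 4 (step 9): P = [1, 2, 4, 7] / [3, 5, 9] / [6, 8];  Q = [1, 2, 6, 7] / [3, 5, 8] / [4, 9]
Final shape: (4, 3, 2).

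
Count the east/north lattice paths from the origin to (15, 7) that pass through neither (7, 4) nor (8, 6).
Number of paths = 99990

Inclusion–exclusion. Total paths: C(22, 15) = 170544. Through P₁: C(11, 7)·C(11, 8) = 54450. Through P₂: C(14, 8)·C(8, 7) = 24024. Since P₁ is strictly southwest of P₂, a monotone path through both must visit P₁ then P₂; paths through both = C(11, 7)·C(3, 1)·C(8, 7) = 7920. Avoid both = 170544 − 54450 − 24024 + 7920 = 99990.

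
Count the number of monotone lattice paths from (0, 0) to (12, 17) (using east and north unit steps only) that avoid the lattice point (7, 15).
Number of paths = 48314511

Total paths from (0, 0) to (12, 17): C(29, 12) = 51895935. Paths through (7, 15): (paths (0, 0) → (7, 15)) × (paths (7, 15) → (12, 17)) = C(22, 7) · C(7, 5) = 170544 · 21 = 3581424. Avoidance count = 51895935 − 3581424 = 48314511.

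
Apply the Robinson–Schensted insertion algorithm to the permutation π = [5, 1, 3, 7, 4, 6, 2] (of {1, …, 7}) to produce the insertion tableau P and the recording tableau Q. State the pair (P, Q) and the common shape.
P = [1, 2, 4, 6] / [3, 7] / [5];  Q = [1, 3, 4, 6] / [2, 5] / [7];  common shape = (4, 2, 1)

Row-insert the values π_1, π_2, … into P one at a time, bumping the leftmost entry strictly greater than the inserted value down to the next row. The recording tableau Q records, in position (i, j), the step at which that cell was added to P.
  Insert 5 (step 1): P = [5];  Q = [1]
  Insert 1 (step 2): P = [1] / [5];  Q = [1] / [2]
  Insert 3 (step 3): P = [1, 3] / [5];  Q = [1, 3] / [2]
  Insert 7 (step 4): P = [1, 3, 7] / [5];  Q = [1, 3, 4] / [2]
  Insert 4 (step 5): P = [1, 3, 4] / [5, 7];  Q = [1, 3, 4] / [2, 5]
  Insert 6 (step 6): P = [1, 3, 4, 6] / [5, 7];  Q = [1, 3, 4, 6] / [2, 5]
  Insert 2 (step 7): P = [1, 2, 4, 6] / [3, 7] / [5];  Q = [1, 3, 4, 6] / [2, 5] / [7]
Final shape: (4, 2, 1).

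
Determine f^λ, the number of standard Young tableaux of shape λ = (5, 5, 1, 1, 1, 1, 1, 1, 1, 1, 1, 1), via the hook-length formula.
# SYT of shape (5, 5, 1, 1, 1, 1, 1, 1, 1, 1, 1, 1) = 969969

Hook-length formula: f^λ = n! / Π hook(c), product over all cells c of the Young diagram. For λ = (5, 5, 1, 1, 1, 1, 1, 1, 1, 1, 1, 1), n = 20 boxes. Hook lengths by row (left-to-right, top-to-bottom): [16, 5, 4, 3, 2]; [15, 4, 3, 2, 1]; [10]; [9]; [8]; [7]; [6]; [5]; [4]; [3]; [2]; [1]. Product of hooks = 2508226560000. So f^λ = 20! / 2508226560000 = 2432902008176640000 / 2508226560000 = 969969.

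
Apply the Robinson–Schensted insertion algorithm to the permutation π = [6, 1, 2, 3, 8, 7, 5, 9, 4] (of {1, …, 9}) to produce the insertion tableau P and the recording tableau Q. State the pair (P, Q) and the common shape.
P = [1, 2, 3, 4, 9] / [5, 7] / [6] / [8];  Q = [1, 3, 4, 5, 8] / [2, 6] / [7] / [9];  common shape = (5, 2, 1, 1)

Row-insert the values π_1, π_2, … into P one at a time, bumping the leftmost entry strictly greater than the inserted value down to the next row. The recording tableau Q records, in position (i, j), the step at which that cell was added to P.
  Insert 6 (step 1): P = [6];  Q = [1]
  Insert 1 (step 2): P = [1] / [6];  Q = [1] / [2]
  Insert 2 (step 3): P = [1, 2] / [6];  Q = [1, 3] / [2]
  Insert 3 (step 4): P = [1, 2, 3] / [6];  Q = [1, 3, 4] / [2]
  Insert 8 (step 5): P = [1, 2, 3, 8] / [6];  Q = [1, 3, 4, 5] / [2]
  Insert 7 (step 6): P = [1, 2, 3, 7] / [6, 8];  Q = [1, 3, 4, 5] / [2, 6]
  Insert 5 (step 7): P = [1, 2, 3, 5] / [6, 7] / [8];  Q = [1, 3, 4, 5] / [2, 6] / [7]
  Insert 9 (step 8): P = [1, 2, 3, 5, 9] / [6, 7] / [8];  Q = [1, 3, 4, 5, 8] / [2, 6] / [7]
  Insert 4 (step 9): P = [1, 2, 3, 4, 9] / [5, 7] / [6] / [8];  Q = [1, 3, 4, 5, 8] / [2, 6] / [7] / [9]
Final shape: (5, 2, 1, 1).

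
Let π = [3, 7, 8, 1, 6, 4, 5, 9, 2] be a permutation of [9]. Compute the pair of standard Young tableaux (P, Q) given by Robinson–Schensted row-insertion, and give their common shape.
P = [1, 2, 5, 9] / [3, 4, 8] / [6] / [7];  Q = [1, 2, 3, 8] / [4, 5, 7] / [6] / [9];  common shape = (4, 3, 1, 1)

Row-insert the values π_1, π_2, … into P one at a time, bumping the leftmost entry strictly greater than the inserted value down to the next row. The recording tableau Q records, in position (i, j), the step at which that cell was added to P.
  Insert 3 (step 1): P = [3];  Q = [1]
  Insert 7 (step 2): P = [3, 7];  Q = [1, 2]
  Insert 8 (step 3): P = [3, 7, 8];  Q = [1, 2, 3]
  Insert 1 (step 4): P = [1, 7, 8] / [3];  Q = [1, 2, 3] / [4]
  Insert 6 (step 5): P = [1, 6, 8] / [3, 7];  Q = [1, 2, 3] / [4, 5]
  Insert 4 (step 6): P = [1, 4, 8] / [3, 6] / [7];  Q = [1, 2, 3] / [4, 5] / [6]
  Insert 5 (step 7): P = [1, 4, 5] / [3, 6, 8] / [7];  Q = [1, 2, 3] / [4, 5, 7] / [6]
  Insert 9 (step 8): P = [1, 4, 5, 9] / [3, 6, 8] / [7];  Q = [1, 2, 3, 8] / [4, 5, 7] / [6]
  Insert 2 (step 9): P = [1, 2, 5, 9] / [3, 4, 8] / [6] / [7];  Q = [1, 2, 3, 8] / [4, 5, 7] / [6] / [9]
Final shape: (4, 3, 1, 1).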